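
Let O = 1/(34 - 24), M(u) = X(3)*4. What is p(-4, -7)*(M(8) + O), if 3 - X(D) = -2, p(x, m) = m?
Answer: -1407/10 ≈ -140.70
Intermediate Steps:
X(D) = 5 (X(D) = 3 - 1*(-2) = 3 + 2 = 5)
M(u) = 20 (M(u) = 5*4 = 20)
O = ⅒ (O = 1/10 = ⅒ ≈ 0.10000)
p(-4, -7)*(M(8) + O) = -7*(20 + ⅒) = -7*201/10 = -1407/10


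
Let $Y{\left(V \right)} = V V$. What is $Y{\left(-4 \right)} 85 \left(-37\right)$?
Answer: $-50320$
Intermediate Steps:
$Y{\left(V \right)} = V^{2}$
$Y{\left(-4 \right)} 85 \left(-37\right) = \left(-4\right)^{2} \cdot 85 \left(-37\right) = 16 \cdot 85 \left(-37\right) = 1360 \left(-37\right) = -50320$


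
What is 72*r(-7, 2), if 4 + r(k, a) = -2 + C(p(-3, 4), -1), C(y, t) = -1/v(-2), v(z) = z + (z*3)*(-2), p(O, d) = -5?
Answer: -2196/5 ≈ -439.20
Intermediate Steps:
v(z) = -5*z (v(z) = z + (3*z)*(-2) = z - 6*z = -5*z)
C(y, t) = -⅒ (C(y, t) = -1/((-5*(-2))) = -1/10 = -1*⅒ = -⅒)
r(k, a) = -61/10 (r(k, a) = -4 + (-2 - ⅒) = -4 - 21/10 = -61/10)
72*r(-7, 2) = 72*(-61/10) = -2196/5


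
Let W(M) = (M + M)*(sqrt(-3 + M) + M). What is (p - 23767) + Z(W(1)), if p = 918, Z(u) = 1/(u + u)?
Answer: (-22849*sqrt(2) + 91395*I/4)/(sqrt(2) - I) ≈ -22849.0 - 0.11785*I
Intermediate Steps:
W(M) = 2*M*(M + sqrt(-3 + M)) (W(M) = (2*M)*(M + sqrt(-3 + M)) = 2*M*(M + sqrt(-3 + M)))
Z(u) = 1/(2*u)
(p - 23767) + Z(W(1)) = (918 - 23767) + 1/(2*((2*1*(1 + sqrt(-3 + 1))))) = -22849 + 1/(2*((2*1*(1 + sqrt(-2))))) = -22849 + 1/(2*((2*1*(1 + I*sqrt(2))))) = -22849 + 1/(2*(2 + 2*I*sqrt(2)))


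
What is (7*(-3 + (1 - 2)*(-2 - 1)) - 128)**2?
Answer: 16384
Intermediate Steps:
(7*(-3 + (1 - 2)*(-2 - 1)) - 128)**2 = (7*(-3 - 1*(-3)) - 128)**2 = (7*(-3 + 3) - 128)**2 = (7*0 - 128)**2 = (0 - 128)**2 = (-128)**2 = 16384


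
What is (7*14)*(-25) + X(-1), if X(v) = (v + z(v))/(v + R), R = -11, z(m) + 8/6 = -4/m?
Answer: -88205/36 ≈ -2450.1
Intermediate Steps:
z(m) = -4/3 - 4/m
X(v) = (-4/3 + v - 4/v)/(-11 + v) (X(v) = (v + (-4/3 - 4/v))/(v - 11) = (-4/3 + v - 4/v)/(-11 + v))
(7*14)*(-25) + X(-1) = (7*14)*(-25) + (⅓)*(-12 - 1*(-1)*(4 - 3*(-1)))/(-1*(-11 - 1)) = 98*(-25) + (⅓)*(-1)*(-12 - 1*(-1)*(4 + 3))/(-12) = -2450 + (⅓)*(-1)*(-1/12)*(-12 - 1*(-1)*7) = -2450 + (⅓)*(-1)*(-1/12)*(-12 + 7) = -2450 + (⅓)*(-1)*(-1/12)*(-5) = -2450 - 5/36 = -88205/36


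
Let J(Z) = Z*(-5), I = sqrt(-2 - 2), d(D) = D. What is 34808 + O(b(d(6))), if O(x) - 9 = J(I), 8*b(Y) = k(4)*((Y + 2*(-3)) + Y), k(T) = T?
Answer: 34817 - 10*I ≈ 34817.0 - 10.0*I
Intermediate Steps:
I = 2*I (I = sqrt(-4) = 2*I ≈ 2.0*I)
b(Y) = -3 + Y (b(Y) = (4*((Y + 2*(-3)) + Y))/8 = (4*((Y - 6) + Y))/8 = (4*((-6 + Y) + Y))/8 = (4*(-6 + 2*Y))/8 = (-24 + 8*Y)/8 = -3 + Y)
J(Z) = -5*Z
O(x) = 9 - 10*I
34808 + O(b(d(6))) = 34808 + (9 - 10*I) = 34817 - 10*I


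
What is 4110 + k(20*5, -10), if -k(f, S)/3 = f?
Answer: 3810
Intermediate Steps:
k(f, S) = -3*f
4110 + k(20*5, -10) = 4110 - 60*5 = 4110 - 3*100 = 4110 - 300 = 3810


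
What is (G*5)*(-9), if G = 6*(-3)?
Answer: 810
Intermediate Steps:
G = -18
(G*5)*(-9) = -18*5*(-9) = -90*(-9) = 810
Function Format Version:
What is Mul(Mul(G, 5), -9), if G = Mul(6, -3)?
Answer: 810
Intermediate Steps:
G = -18
Mul(Mul(G, 5), -9) = Mul(Mul(-18, 5), -9) = Mul(-90, -9) = 810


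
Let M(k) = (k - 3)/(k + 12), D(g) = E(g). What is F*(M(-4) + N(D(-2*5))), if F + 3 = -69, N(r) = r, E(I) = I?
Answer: 783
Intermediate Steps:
D(g) = g
M(k) = (-3 + k)/(12 + k)
F = -72 (F = -3 - 69 = -72)
F*(M(-4) + N(D(-2*5))) = -72*((-3 - 4)/(12 - 4) - 2*5) = -72*(-7/8 - 10) = -72*(-87/8) = 783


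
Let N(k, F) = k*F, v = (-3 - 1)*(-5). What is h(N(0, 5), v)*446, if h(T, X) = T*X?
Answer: 0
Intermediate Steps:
v = 20 (v = -4*(-5) = 20)
N(k, F) = F*k
h(N(0, 5), v)*446 = ((5*0)*20)*446 = (0*20)*446 = 0*446 = 0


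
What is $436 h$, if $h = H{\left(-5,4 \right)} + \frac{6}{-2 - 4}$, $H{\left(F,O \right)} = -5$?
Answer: $-2616$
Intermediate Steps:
$h = -6$ ($h = -5 + \frac{6}{-2 - 4} = -5 + \frac{6}{-6} = -5 + 6 \left(- \frac{1}{6}\right) = -5 - 1 = -6$)
$436 h = 436 \left(-6\right) = -2616$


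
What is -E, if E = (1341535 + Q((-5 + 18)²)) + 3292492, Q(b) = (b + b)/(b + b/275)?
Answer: -639496001/138 ≈ -4.6340e+6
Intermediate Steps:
Q(b) = 275/138 (Q(b) = (2*b)/(b + b*(1/275)) = (2*b)/(b + b/275) = (2*b)/((276*b/275)) = (2*b)*(275/(276*b)) = 275/138)
E = 639496001/138 (E = (1341535 + 275/138) + 3292492 = 185132105/138 + 3292492 = 639496001/138 ≈ 4.6340e+6)
-E = -1*639496001/138 = -639496001/138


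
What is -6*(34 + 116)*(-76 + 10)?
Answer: 59400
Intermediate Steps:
-6*(34 + 116)*(-76 + 10) = -900*(-66) = -6*(-9900) = 59400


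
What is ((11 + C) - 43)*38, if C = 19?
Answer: -494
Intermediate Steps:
((11 + C) - 43)*38 = ((11 + 19) - 43)*38 = (30 - 43)*38 = -13*38 = -494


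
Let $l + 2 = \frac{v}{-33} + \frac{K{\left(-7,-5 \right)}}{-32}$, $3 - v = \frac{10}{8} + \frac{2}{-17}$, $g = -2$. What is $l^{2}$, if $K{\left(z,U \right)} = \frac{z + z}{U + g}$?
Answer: $\frac{361798441}{80568576} \approx 4.4906$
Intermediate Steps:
$v = \frac{127}{68}$ ($v = 3 - \left(\frac{10}{8} + \frac{2}{-17}\right) = 3 - \left(10 \cdot \frac{1}{8} + 2 \left(- \frac{1}{17}\right)\right) = 3 - \left(\frac{5}{4} - \frac{2}{17}\right) = 3 - \frac{77}{68} = \frac{127}{68} \approx 1.8676$)
$K{\left(z,U \right)} = \frac{2 z}{-2 + U}$ ($K{\left(z,U \right)} = \frac{z + z}{U - 2} = \frac{2 z}{-2 + U}$)
$l = - \frac{19021}{8976}$ ($l = -2 + \left(\frac{127}{68 \left(-33\right)} + \frac{2 \left(-7\right) \frac{1}{-2 - 5}}{-32}\right) = -2 + \left(\frac{127}{68} \left(- \frac{1}{33}\right) + 2 \left(-7\right) \frac{1}{-7} \left(- \frac{1}{32}\right)\right) = -2 + \left(- \frac{127}{2244} + 2 \left(-7\right) \left(- \frac{1}{7}\right) \left(- \frac{1}{32}\right)\right) = -2 + \left(- \frac{127}{2244} + 2 \left(- \frac{1}{32}\right)\right) = -2 - \frac{1069}{8976} = - \frac{19021}{8976} \approx -2.1191$)
$l^{2} = \left(- \frac{19021}{8976}\right)^{2} = \frac{361798441}{80568576}$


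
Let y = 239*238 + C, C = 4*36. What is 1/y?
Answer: 1/57026 ≈ 1.7536e-5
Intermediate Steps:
C = 144
y = 57026 (y = 239*238 + 144 = 56882 + 144 = 57026)
1/y = 1/57026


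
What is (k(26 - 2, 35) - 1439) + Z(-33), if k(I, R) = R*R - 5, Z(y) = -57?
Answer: -276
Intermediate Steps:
k(I, R) = -5 + R² (k(I, R) = R² - 5 = -5 + R²)
(k(26 - 2, 35) - 1439) + Z(-33) = ((-5 + 35²) - 1439) - 57 = ((-5 + 1225) - 1439) - 57 = (1220 - 1439) - 57 = -219 - 57 = -276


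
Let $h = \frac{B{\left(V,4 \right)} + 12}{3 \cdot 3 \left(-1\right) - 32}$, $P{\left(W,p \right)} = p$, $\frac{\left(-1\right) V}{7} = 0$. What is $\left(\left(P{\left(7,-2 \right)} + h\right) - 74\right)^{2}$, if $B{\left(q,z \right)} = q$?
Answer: $\frac{9784384}{1681} \approx 5820.6$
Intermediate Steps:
$V = 0$ ($V = \left(-7\right) 0 = 0$)
$h = - \frac{12}{41}$ ($h = \frac{0 + 12}{3 \cdot 3 \left(-1\right) - 32} = \frac{12}{9 \left(-1\right) - 32} = \frac{12}{-9 - 32} = \frac{12}{-41} = 12 \left(- \frac{1}{41}\right) = - \frac{12}{41} \approx -0.29268$)
$\left(\left(P{\left(7,-2 \right)} + h\right) - 74\right)^{2} = \left(\left(-2 - \frac{12}{41}\right) - 74\right)^{2} = \left(- \frac{94}{41} - 74\right)^{2} = \left(- \frac{3128}{41}\right)^{2} = \frac{9784384}{1681}$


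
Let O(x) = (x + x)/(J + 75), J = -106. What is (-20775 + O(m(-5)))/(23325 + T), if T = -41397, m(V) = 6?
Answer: 214679/186744 ≈ 1.1496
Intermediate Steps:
O(x) = -2*x/31 (O(x) = (x + x)/(-106 + 75) = (2*x)/(-31) = (2*x)*(-1/31) = -2*x/31)
(-20775 + O(m(-5)))/(23325 + T) = (-20775 - 2/31*6)/(23325 - 41397) = (-20775 - 12/31)/(-18072) = -644037/31*(-1/18072) = 214679/186744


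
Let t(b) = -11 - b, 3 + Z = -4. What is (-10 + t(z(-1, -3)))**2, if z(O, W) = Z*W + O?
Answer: 1681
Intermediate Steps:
Z = -7 (Z = -3 - 4 = -7)
z(O, W) = O - 7*W (z(O, W) = -7*W + O = O - 7*W)
(-10 + t(z(-1, -3)))**2 = (-10 + (-11 - (-1 - 7*(-3))))**2 = (-10 + (-11 - (-1 + 21)))**2 = (-10 + (-11 - 1*20))**2 = (-10 + (-11 - 20))**2 = (-10 - 31)**2 = (-41)**2 = 1681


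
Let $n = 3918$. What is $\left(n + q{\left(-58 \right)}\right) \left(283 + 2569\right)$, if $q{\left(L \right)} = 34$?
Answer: $11271104$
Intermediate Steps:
$\left(n + q{\left(-58 \right)}\right) \left(283 + 2569\right) = \left(3918 + 34\right) \left(283 + 2569\right) = 3952 \cdot 2852 = 11271104$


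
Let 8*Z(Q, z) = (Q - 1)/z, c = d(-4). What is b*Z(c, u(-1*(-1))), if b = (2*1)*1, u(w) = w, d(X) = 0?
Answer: -¼ ≈ -0.25000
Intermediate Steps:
c = 0
Z(Q, z) = (-1 + Q)/(8*z) (Z(Q, z) = ((Q - 1)/z)/8 = ((-1 + Q)/z)/8 = (-1 + Q)/(8*z))
b = 2 (b = 2*1 = 2)
b*Z(c, u(-1*(-1))) = 2*((-1 + 0)/(8*((-1*(-1))))) = 2*((⅛)*(-1)/1) = 2*((⅛)*1*(-1)) = 2*(-⅛) = -¼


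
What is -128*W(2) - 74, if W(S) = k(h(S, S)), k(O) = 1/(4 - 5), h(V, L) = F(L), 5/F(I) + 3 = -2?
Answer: 54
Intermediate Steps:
F(I) = -1 (F(I) = 5/(-3 - 2) = 5/(-5) = 5*(-1/5) = -1)
h(V, L) = -1
k(O) = -1 (k(O) = 1/(-1) = -1)
W(S) = -1
-128*W(2) - 74 = -128*(-1) - 74 = 128 - 74 = 54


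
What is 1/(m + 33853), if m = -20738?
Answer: 1/13115 ≈ 7.6249e-5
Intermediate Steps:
1/(m + 33853) = 1/(-20738 + 33853) = 1/13115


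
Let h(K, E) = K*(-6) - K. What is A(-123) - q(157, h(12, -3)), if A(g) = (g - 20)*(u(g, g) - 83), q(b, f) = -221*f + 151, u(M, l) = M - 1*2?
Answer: 11029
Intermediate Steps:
u(M, l) = -2 + M (u(M, l) = M - 2 = -2 + M)
h(K, E) = -7*K (h(K, E) = -6*K - K = -7*K)
q(b, f) = 151 - 221*f
A(g) = (-85 + g)*(-20 + g) (A(g) = (g - 20)*((-2 + g) - 83) = (-20 + g)*(-85 + g) = (-85 + g)*(-20 + g))
A(-123) - q(157, h(12, -3)) = (1700 + (-123)² - 105*(-123)) - (151 - (-1547)*12) = (1700 + 15129 + 12915) - (151 - 221*(-84)) = 29744 - (151 + 18564) = 29744 - 1*18715 = 29744 - 18715 = 11029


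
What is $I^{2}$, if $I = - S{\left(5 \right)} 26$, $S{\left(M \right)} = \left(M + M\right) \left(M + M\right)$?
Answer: $6760000$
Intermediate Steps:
$S{\left(M \right)} = 4 M^{2}$ ($S{\left(M \right)} = 2 M 2 M = 4 M^{2}$)
$I = -2600$ ($I = - 4 \cdot 5^{2} \cdot 26 = - 4 \cdot 25 \cdot 26 = \left(-1\right) 100 \cdot 26 = \left(-100\right) 26 = -2600$)
$I^{2} = \left(-2600\right)^{2} = 6760000$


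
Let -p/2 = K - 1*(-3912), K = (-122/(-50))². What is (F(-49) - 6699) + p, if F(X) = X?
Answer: -9114942/625 ≈ -14584.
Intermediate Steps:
K = 3721/625 (K = (-122*(-1/50))² = (61/25)² = 3721/625 ≈ 5.9536)
p = -4897442/625 (p = -2*(3721/625 - 1*(-3912)) = -2*(3721/625 + 3912) = -2*2448721/625 = -4897442/625 ≈ -7835.9)
(F(-49) - 6699) + p = (-49 - 6699) - 4897442/625 = -6748 - 4897442/625 = -9114942/625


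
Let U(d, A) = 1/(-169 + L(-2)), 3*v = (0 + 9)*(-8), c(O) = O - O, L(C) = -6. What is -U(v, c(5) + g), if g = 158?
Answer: 1/175 ≈ 0.0057143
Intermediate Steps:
c(O) = 0
v = -24 (v = ((0 + 9)*(-8))/3 = (9*(-8))/3 = (1/3)*(-72) = -24)
U(d, A) = -1/175 (U(d, A) = 1/(-169 - 6) = 1/(-175) = -1/175)
-U(v, c(5) + g) = -1*(-1/175) = 1/175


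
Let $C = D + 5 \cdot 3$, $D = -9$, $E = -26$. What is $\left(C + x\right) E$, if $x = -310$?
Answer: $7904$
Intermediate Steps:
$C = 6$ ($C = -9 + 5 \cdot 3 = -9 + 15 = 6$)
$\left(C + x\right) E = \left(6 - 310\right) \left(-26\right) = \left(-304\right) \left(-26\right) = 7904$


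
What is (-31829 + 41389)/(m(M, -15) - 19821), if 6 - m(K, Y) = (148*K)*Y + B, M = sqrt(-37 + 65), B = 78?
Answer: -63392360/85912083 - 14148800*sqrt(7)/85912083 ≈ -1.1736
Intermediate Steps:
M = 2*sqrt(7) (M = sqrt(28) = 2*sqrt(7) ≈ 5.2915)
m(K, Y) = -72 - 148*K*Y (m(K, Y) = 6 - ((148*K)*Y + 78) = 6 - (148*K*Y + 78) = 6 - (78 + 148*K*Y) = 6 + (-78 - 148*K*Y) = -72 - 148*K*Y)
(-31829 + 41389)/(m(M, -15) - 19821) = (-31829 + 41389)/((-72 - 148*2*sqrt(7)*(-15)) - 19821) = 9560/((-72 + 4440*sqrt(7)) - 19821) = 9560/(-19893 + 4440*sqrt(7))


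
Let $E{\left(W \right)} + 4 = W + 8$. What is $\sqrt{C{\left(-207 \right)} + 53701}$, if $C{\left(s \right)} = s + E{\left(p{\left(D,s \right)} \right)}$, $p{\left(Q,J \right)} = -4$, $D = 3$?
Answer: $\sqrt{53494} \approx 231.29$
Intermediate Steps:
$E{\left(W \right)} = 4 + W$ ($E{\left(W \right)} = -4 + \left(W + 8\right) = -4 + \left(8 + W\right) = 4 + W$)
$C{\left(s \right)} = s$ ($C{\left(s \right)} = s + \left(4 - 4\right) = s + 0 = s$)
$\sqrt{C{\left(-207 \right)} + 53701} = \sqrt{-207 + 53701} = \sqrt{53494}$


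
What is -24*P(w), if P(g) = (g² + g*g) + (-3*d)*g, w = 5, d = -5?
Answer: -3000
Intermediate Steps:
P(g) = 2*g² + 15*g (P(g) = (g² + g*g) + (-3*(-5))*g = (g² + g²) + 15*g = 2*g² + 15*g)
-24*P(w) = -120*(15 + 2*5) = -120*(15 + 10) = -120*25 = -24*125 = -3000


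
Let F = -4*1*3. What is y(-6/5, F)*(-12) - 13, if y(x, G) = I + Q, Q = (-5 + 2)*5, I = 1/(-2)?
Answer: 173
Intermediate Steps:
I = -½ ≈ -0.50000
F = -12 (F = -4*3 = -12)
Q = -15 (Q = -3*5 = -15)
y(x, G) = -31/2 (y(x, G) = -½ - 15 = -31/2)
y(-6/5, F)*(-12) - 13 = -31/2*(-12) - 13 = 186 - 13 = 173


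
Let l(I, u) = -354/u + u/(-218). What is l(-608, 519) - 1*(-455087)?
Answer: 17163035607/37714 ≈ 4.5508e+5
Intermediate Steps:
l(I, u) = -354/u - u/218 (l(I, u) = -354/u + u*(-1/218) = -354/u - u/218)
l(-608, 519) - 1*(-455087) = (-354/519 - 1/218*519) - 1*(-455087) = (-354*1/519 - 519/218) + 455087 = (-118/173 - 519/218) + 455087 = -115511/37714 + 455087 = 17163035607/37714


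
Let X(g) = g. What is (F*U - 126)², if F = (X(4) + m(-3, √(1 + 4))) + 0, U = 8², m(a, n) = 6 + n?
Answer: 284676 + 65792*√5 ≈ 4.3179e+5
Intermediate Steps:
U = 64
F = 10 + √5 (F = (4 + (6 + √(1 + 4))) + 0 = (4 + (6 + √5)) + 0 = (10 + √5) + 0 = 10 + √5 ≈ 12.236)
(F*U - 126)² = ((10 + √5)*64 - 126)² = ((640 + 64*√5) - 126)² = (514 + 64*√5)²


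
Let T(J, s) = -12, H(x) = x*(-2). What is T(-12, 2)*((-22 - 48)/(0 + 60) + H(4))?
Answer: 110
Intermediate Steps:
H(x) = -2*x
T(-12, 2)*((-22 - 48)/(0 + 60) + H(4)) = -12*((-22 - 48)/(0 + 60) - 2*4) = -12*(-70/60 - 8) = -12*(-70*1/60 - 8) = -12*(-7/6 - 8) = -12*(-55/6) = 110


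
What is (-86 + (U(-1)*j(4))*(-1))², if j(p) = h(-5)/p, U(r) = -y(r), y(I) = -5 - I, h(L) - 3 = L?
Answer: 7056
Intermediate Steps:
h(L) = 3 + L
U(r) = 5 + r (U(r) = -(-5 - r) = 5 + r)
j(p) = -2/p (j(p) = (3 - 5)/p = -2/p)
(-86 + (U(-1)*j(4))*(-1))² = (-86 + ((5 - 1)*(-2/4))*(-1))² = (-86 + (4*(-2*¼))*(-1))² = (-86 + (4*(-½))*(-1))² = (-86 - 2*(-1))² = (-86 + 2)² = (-84)² = 7056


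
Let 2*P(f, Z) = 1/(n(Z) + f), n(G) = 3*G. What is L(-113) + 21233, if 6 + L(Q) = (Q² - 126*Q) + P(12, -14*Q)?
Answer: 458994745/9516 ≈ 48234.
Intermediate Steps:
P(f, Z) = 1/(2*(f + 3*Z)) (P(f, Z) = 1/(2*(3*Z + f)) = 1/(2*(f + 3*Z)))
L(Q) = -6 + Q² + 1/(2*(12 - 42*Q)) - 126*Q (L(Q) = -6 + ((Q² - 126*Q) + 1/(2*(12 + 3*(-14*Q)))) = -6 + ((Q² - 126*Q) + 1/(2*(12 - 42*Q))) = -6 + (Q² + 1/(2*(12 - 42*Q)) - 126*Q) = -6 + Q² + 1/(2*(12 - 42*Q)) - 126*Q)
L(-113) + 21233 = (143 - 10608*(-113)² + 84*(-113)³ + 2520*(-113))/(12*(-2 + 7*(-113))) + 21233 = (143 - 10608*12769 + 84*(-1442897) - 284760)/(12*(-2 - 791)) + 21233 = (1/12)*(143 - 135453552 - 121203348 - 284760)/(-793) + 21233 = (1/12)*(-1/793)*(-256941517) + 21233 = 256941517/9516 + 21233 = 458994745/9516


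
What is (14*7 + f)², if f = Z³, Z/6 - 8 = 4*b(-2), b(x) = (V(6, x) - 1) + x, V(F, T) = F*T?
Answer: 922411611712900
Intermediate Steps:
b(x) = -1 + 7*x (b(x) = (6*x - 1) + x = (-1 + 6*x) + x = -1 + 7*x)
Z = -312 (Z = 48 + 6*(4*(-1 + 7*(-2))) = 48 + 6*(4*(-1 - 14)) = 48 + 6*(4*(-15)) = 48 + 6*(-60) = 48 - 360 = -312)
f = -30371328 (f = (-312)³ = -30371328)
(14*7 + f)² = (14*7 - 30371328)² = (98 - 30371328)² = (-30371230)² = 922411611712900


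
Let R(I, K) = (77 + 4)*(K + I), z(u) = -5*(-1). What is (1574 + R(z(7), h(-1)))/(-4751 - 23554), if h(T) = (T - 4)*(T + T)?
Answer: -2789/28305 ≈ -0.098534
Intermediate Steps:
z(u) = 5
h(T) = 2*T*(-4 + T) (h(T) = (-4 + T)*(2*T) = 2*T*(-4 + T))
R(I, K) = 81*I + 81*K (R(I, K) = 81*(I + K) = 81*I + 81*K)
(1574 + R(z(7), h(-1)))/(-4751 - 23554) = (1574 + (81*5 + 81*(2*(-1)*(-4 - 1))))/(-4751 - 23554) = (1574 + (405 + 81*(2*(-1)*(-5))))/(-28305) = (1574 + (405 + 81*10))*(-1/28305) = (1574 + (405 + 810))*(-1/28305) = (1574 + 1215)*(-1/28305) = 2789*(-1/28305) = -2789/28305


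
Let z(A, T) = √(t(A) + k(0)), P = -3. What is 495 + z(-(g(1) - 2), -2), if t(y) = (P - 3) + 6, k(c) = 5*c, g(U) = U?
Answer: 495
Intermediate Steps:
t(y) = 0 (t(y) = (-3 - 3) + 6 = -6 + 6 = 0)
z(A, T) = 0 (z(A, T) = √(0 + 5*0) = √(0 + 0) = √0 = 0)
495 + z(-(g(1) - 2), -2) = 495 + 0 = 495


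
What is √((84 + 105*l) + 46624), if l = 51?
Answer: √52063 ≈ 228.17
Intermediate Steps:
√((84 + 105*l) + 46624) = √((84 + 105*51) + 46624) = √((84 + 5355) + 46624) = √(5439 + 46624) = √52063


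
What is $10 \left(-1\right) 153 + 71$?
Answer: $-1459$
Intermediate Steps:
$10 \left(-1\right) 153 + 71 = \left(-10\right) 153 + 71 = -1530 + 71 = -1459$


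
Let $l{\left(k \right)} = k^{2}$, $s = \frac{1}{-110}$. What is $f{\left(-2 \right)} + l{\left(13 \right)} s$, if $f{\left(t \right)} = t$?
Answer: $- \frac{389}{110} \approx -3.5364$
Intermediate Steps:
$s = - \frac{1}{110} \approx -0.0090909$
$f{\left(-2 \right)} + l{\left(13 \right)} s = -2 + 13^{2} \left(- \frac{1}{110}\right) = -2 + 169 \left(- \frac{1}{110}\right) = -2 - \frac{169}{110} = - \frac{389}{110}$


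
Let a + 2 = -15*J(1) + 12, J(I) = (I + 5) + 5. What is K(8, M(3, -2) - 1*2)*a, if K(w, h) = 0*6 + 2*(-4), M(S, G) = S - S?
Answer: 1240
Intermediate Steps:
J(I) = 10 + I (J(I) = (5 + I) + 5 = 10 + I)
M(S, G) = 0
K(w, h) = -8 (K(w, h) = 0 - 8 = -8)
a = -155 (a = -2 + (-15*(10 + 1) + 12) = -2 + (-15*11 + 12) = -2 + (-165 + 12) = -2 - 153 = -155)
K(8, M(3, -2) - 1*2)*a = -8*(-155) = 1240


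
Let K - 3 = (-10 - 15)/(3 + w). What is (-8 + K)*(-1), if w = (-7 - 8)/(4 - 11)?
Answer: 355/36 ≈ 9.8611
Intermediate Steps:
w = 15/7 (w = -15/(-7) = -15*(-⅐) = 15/7 ≈ 2.1429)
K = -67/36 (K = 3 + (-10 - 15)/(3 + 15/7) = 3 - 25/36/7 = 3 - 25*7/36 = 3 - 175/36 = -67/36 ≈ -1.8611)
(-8 + K)*(-1) = (-8 - 67/36)*(-1) = -355/36*(-1) = 355/36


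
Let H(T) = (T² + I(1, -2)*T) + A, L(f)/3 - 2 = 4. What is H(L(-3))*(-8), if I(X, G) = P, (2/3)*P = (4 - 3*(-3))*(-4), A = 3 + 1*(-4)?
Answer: 8648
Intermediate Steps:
A = -1 (A = 3 - 4 = -1)
L(f) = 18 (L(f) = 6 + 3*4 = 6 + 12 = 18)
P = -78 (P = 3*((4 - 3*(-3))*(-4))/2 = 3*((4 + 9)*(-4))/2 = 3*(13*(-4))/2 = (3/2)*(-52) = -78)
I(X, G) = -78
H(T) = -1 + T² - 78*T (H(T) = (T² - 78*T) - 1 = -1 + T² - 78*T)
H(L(-3))*(-8) = (-1 + 18² - 78*18)*(-8) = (-1 + 324 - 1404)*(-8) = -1081*(-8) = 8648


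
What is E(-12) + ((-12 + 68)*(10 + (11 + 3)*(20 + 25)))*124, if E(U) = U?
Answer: 4444148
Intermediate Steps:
E(-12) + ((-12 + 68)*(10 + (11 + 3)*(20 + 25)))*124 = -12 + ((-12 + 68)*(10 + (11 + 3)*(20 + 25)))*124 = -12 + (56*(10 + 14*45))*124 = -12 + (56*(10 + 630))*124 = -12 + (56*640)*124 = -12 + 35840*124 = -12 + 4444160 = 4444148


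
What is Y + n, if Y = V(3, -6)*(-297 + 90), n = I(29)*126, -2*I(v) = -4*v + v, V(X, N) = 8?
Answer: 3825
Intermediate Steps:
I(v) = 3*v/2 (I(v) = -(-4*v + v)/2 = -(-3)*v/2 = 3*v/2)
n = 5481 (n = ((3/2)*29)*126 = (87/2)*126 = 5481)
Y = -1656 (Y = 8*(-297 + 90) = 8*(-207) = -1656)
Y + n = -1656 + 5481 = 3825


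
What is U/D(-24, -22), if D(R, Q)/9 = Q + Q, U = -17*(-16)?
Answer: -68/99 ≈ -0.68687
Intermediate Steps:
U = 272
D(R, Q) = 18*Q (D(R, Q) = 9*(Q + Q) = 9*(2*Q) = 18*Q)
U/D(-24, -22) = 272/((18*(-22))) = 272/(-396) = 272*(-1/396) = -68/99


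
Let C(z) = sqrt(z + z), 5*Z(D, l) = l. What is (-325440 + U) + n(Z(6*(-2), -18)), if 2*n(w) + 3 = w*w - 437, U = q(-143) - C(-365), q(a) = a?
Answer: -8144913/25 - I*sqrt(730) ≈ -3.258e+5 - 27.019*I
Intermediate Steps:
Z(D, l) = l/5
C(z) = sqrt(2)*sqrt(z) (C(z) = sqrt(2*z) = sqrt(2)*sqrt(z))
U = -143 - I*sqrt(730) (U = -143 - sqrt(2)*sqrt(-365) = -143 - sqrt(2)*I*sqrt(365) = -143 - I*sqrt(730) ≈ -143.0 - 27.019*I)
n(w) = -220 + w**2/2 (n(w) = -3/2 + (w*w - 437)/2 = -3/2 + (w**2 - 437)/2 = -3/2 + (-437 + w**2)/2 = -3/2 + (-437/2 + w**2/2) = -220 + w**2/2)
(-325440 + U) + n(Z(6*(-2), -18)) = (-325440 + (-143 - I*sqrt(730))) + (-220 + ((1/5)*(-18))**2/2) = (-325583 - I*sqrt(730)) + (-220 + (-18/5)**2/2) = (-325583 - I*sqrt(730)) + (-220 + (1/2)*(324/25)) = (-325583 - I*sqrt(730)) + (-220 + 162/25) = (-325583 - I*sqrt(730)) - 5338/25 = -8144913/25 - I*sqrt(730)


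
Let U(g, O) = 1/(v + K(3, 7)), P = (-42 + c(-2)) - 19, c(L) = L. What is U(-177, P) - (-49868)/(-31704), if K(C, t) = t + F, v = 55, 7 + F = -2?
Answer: -652825/420078 ≈ -1.5541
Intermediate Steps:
F = -9 (F = -7 - 2 = -9)
K(C, t) = -9 + t (K(C, t) = t - 9 = -9 + t)
P = -63 (P = (-42 - 2) - 19 = -44 - 19 = -63)
U(g, O) = 1/53 (U(g, O) = 1/(55 + (-9 + 7)) = 1/(55 - 2) = 1/53)
U(-177, P) - (-49868)/(-31704) = 1/53 - (-49868)/(-31704) = 1/53 - (-49868)*(-1)/31704 = 1/53 - 1*12467/7926 = 1/53 - 12467/7926 = -652825/420078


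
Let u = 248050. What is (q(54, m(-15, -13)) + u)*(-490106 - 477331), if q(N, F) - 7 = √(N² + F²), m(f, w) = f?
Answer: -239979519909 - 2902311*√349 ≈ -2.4003e+11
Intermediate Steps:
q(N, F) = 7 + √(F² + N²) (q(N, F) = 7 + √(N² + F²) = 7 + √(F² + N²))
(q(54, m(-15, -13)) + u)*(-490106 - 477331) = ((7 + √((-15)² + 54²)) + 248050)*(-490106 - 477331) = ((7 + √(225 + 2916)) + 248050)*(-967437) = ((7 + √3141) + 248050)*(-967437) = ((7 + 3*√349) + 248050)*(-967437) = (248057 + 3*√349)*(-967437) = -239979519909 - 2902311*√349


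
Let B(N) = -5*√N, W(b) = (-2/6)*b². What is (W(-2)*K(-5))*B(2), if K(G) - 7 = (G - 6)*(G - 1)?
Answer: 1460*√2/3 ≈ 688.25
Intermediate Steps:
K(G) = 7 + (-1 + G)*(-6 + G) (K(G) = 7 + (G - 6)*(G - 1) = 7 + (-6 + G)*(-1 + G) = 7 + (-1 + G)*(-6 + G))
W(b) = -b²/3 (W(b) = (-2*⅙)*b² = -b²/3)
(W(-2)*K(-5))*B(2) = ((-⅓*(-2)²)*(13 + (-5)² - 7*(-5)))*(-5*√2) = ((-⅓*4)*(13 + 25 + 35))*(-5*√2) = (-4/3*73)*(-5*√2) = -(-1460)*√2/3 = 1460*√2/3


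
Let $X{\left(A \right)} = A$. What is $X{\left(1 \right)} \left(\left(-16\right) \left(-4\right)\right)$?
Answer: $64$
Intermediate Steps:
$X{\left(1 \right)} \left(\left(-16\right) \left(-4\right)\right) = 1 \left(\left(-16\right) \left(-4\right)\right) = 1 \cdot 64 = 64$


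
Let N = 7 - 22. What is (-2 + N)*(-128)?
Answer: 2176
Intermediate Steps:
N = -15
(-2 + N)*(-128) = (-2 - 15)*(-128) = -17*(-128) = 2176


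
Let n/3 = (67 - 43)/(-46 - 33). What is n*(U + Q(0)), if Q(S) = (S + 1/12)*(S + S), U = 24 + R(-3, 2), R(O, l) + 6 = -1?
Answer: -1224/79 ≈ -15.494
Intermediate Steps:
R(O, l) = -7 (R(O, l) = -6 - 1 = -7)
U = 17 (U = 24 - 7 = 17)
Q(S) = 2*S*(1/12 + S) (Q(S) = (S + 1/12)*(2*S) = (1/12 + S)*(2*S) = 2*S*(1/12 + S))
n = -72/79 (n = 3*((67 - 43)/(-46 - 33)) = 3*(24/(-79)) = 3*(24*(-1/79)) = 3*(-24/79) = -72/79 ≈ -0.91139)
n*(U + Q(0)) = -72*(17 + (⅙)*0*(1 + 12*0))/79 = -72*(17 + (⅙)*0*(1 + 0))/79 = -72*(17 + (⅙)*0*1)/79 = -72*(17 + 0)/79 = -72/79*17 = -1224/79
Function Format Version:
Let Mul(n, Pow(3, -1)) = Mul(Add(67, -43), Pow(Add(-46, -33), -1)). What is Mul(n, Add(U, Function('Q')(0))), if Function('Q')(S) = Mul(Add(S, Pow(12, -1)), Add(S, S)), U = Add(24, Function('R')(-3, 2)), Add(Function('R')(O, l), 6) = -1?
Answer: Rational(-1224, 79) ≈ -15.494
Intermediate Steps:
Function('R')(O, l) = -7 (Function('R')(O, l) = Add(-6, -1) = -7)
U = 17 (U = Add(24, -7) = 17)
Function('Q')(S) = Mul(2, S, Add(Rational(1, 12), S)) (Function('Q')(S) = Mul(Add(S, Rational(1, 12)), Mul(2, S)) = Mul(Add(Rational(1, 12), S), Mul(2, S)) = Mul(2, S, Add(Rational(1, 12), S)))
n = Rational(-72, 79) (n = Mul(3, Mul(Add(67, -43), Pow(Add(-46, -33), -1))) = Mul(3, Mul(24, Pow(-79, -1))) = Mul(3, Mul(24, Rational(-1, 79))) = Mul(3, Rational(-24, 79)) = Rational(-72, 79) ≈ -0.91139)
Mul(n, Add(U, Function('Q')(0))) = Mul(Rational(-72, 79), Add(17, Mul(Rational(1, 6), 0, Add(1, Mul(12, 0))))) = Mul(Rational(-72, 79), Add(17, Mul(Rational(1, 6), 0, Add(1, 0)))) = Mul(Rational(-72, 79), Add(17, Mul(Rational(1, 6), 0, 1))) = Mul(Rational(-72, 79), Add(17, 0)) = Mul(Rational(-72, 79), 17) = Rational(-1224, 79)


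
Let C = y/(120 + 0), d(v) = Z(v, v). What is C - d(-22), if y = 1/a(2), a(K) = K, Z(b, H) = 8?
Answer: -1919/240 ≈ -7.9958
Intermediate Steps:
y = ½ (y = 1/2 = ½ ≈ 0.50000)
d(v) = 8
C = 1/240 (C = (½)/(120 + 0) = (½)/120 = (1/120)*(½) = 1/240 ≈ 0.0041667)
C - d(-22) = 1/240 - 1*8 = 1/240 - 8 = -1919/240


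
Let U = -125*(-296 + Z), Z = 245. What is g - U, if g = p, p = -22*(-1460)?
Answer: 25745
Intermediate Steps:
p = 32120
g = 32120
U = 6375 (U = -125*(-296 + 245) = -125*(-51) = 6375)
g - U = 32120 - 1*6375 = 32120 - 6375 = 25745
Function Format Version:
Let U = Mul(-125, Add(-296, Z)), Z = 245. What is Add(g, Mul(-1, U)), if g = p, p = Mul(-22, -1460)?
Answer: 25745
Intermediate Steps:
p = 32120
g = 32120
U = 6375 (U = Mul(-125, Add(-296, 245)) = Mul(-125, -51) = 6375)
Add(g, Mul(-1, U)) = Add(32120, Mul(-1, 6375)) = Add(32120, -6375) = 25745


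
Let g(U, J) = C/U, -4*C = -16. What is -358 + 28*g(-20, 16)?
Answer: -1818/5 ≈ -363.60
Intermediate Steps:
C = 4 (C = -1/4*(-16) = 4)
g(U, J) = 4/U
-358 + 28*g(-20, 16) = -358 + 28*(4/(-20)) = -358 + 28*(4*(-1/20)) = -358 + 28*(-1/5) = -358 - 28/5 = -1818/5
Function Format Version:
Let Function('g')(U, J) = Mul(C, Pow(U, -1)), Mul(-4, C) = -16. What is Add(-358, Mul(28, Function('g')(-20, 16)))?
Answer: Rational(-1818, 5) ≈ -363.60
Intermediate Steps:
C = 4 (C = Mul(Rational(-1, 4), -16) = 4)
Function('g')(U, J) = Mul(4, Pow(U, -1))
Add(-358, Mul(28, Function('g')(-20, 16))) = Add(-358, Mul(28, Mul(4, Pow(-20, -1)))) = Add(-358, Mul(28, Mul(4, Rational(-1, 20)))) = Add(-358, Mul(28, Rational(-1, 5))) = Add(-358, Rational(-28, 5)) = Rational(-1818, 5)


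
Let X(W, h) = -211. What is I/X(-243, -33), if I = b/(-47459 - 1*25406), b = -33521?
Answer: -33521/15374515 ≈ -0.0021803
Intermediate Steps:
I = 33521/72865 (I = -33521/(-47459 - 1*25406) = -33521/(-47459 - 25406) = -33521/(-72865) = -33521*(-1/72865) = 33521/72865 ≈ 0.46004)
I/X(-243, -33) = (33521/72865)/(-211) = (33521/72865)*(-1/211) = -33521/15374515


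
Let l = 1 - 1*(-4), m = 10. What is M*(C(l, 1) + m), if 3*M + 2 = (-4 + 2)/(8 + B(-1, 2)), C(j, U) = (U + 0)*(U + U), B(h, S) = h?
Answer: -64/7 ≈ -9.1429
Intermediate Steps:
l = 5 (l = 1 + 4 = 5)
C(j, U) = 2*U² (C(j, U) = U*(2*U) = 2*U²)
M = -16/21 (M = -⅔ + ((-4 + 2)/(8 - 1))/3 = -⅔ + (-2/7)/3 = -⅔ + (-2*⅐)/3 = -⅔ + (⅓)*(-2/7) = -⅔ - 2/21 = -16/21 ≈ -0.76190)
M*(C(l, 1) + m) = -16*(2*1² + 10)/21 = -16*(2*1 + 10)/21 = -16*(2 + 10)/21 = -16/21*12 = -64/7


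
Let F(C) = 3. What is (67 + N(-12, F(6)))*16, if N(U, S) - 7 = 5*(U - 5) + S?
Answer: -128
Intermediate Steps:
N(U, S) = -18 + S + 5*U (N(U, S) = 7 + (5*(U - 5) + S) = 7 + (5*(-5 + U) + S) = 7 + ((-25 + 5*U) + S) = 7 + (-25 + S + 5*U) = -18 + S + 5*U)
(67 + N(-12, F(6)))*16 = (67 + (-18 + 3 + 5*(-12)))*16 = (67 + (-18 + 3 - 60))*16 = (67 - 75)*16 = -8*16 = -128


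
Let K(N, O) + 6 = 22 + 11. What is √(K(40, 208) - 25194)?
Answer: I*√25167 ≈ 158.64*I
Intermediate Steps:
K(N, O) = 27 (K(N, O) = -6 + (22 + 11) = -6 + 33 = 27)
√(K(40, 208) - 25194) = √(27 - 25194) = √(-25167) = I*√25167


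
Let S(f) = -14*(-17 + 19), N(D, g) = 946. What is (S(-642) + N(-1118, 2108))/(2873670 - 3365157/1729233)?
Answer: 529145298/1656413876651 ≈ 0.00031945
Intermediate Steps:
S(f) = -28 (S(f) = -14*2 = -28)
(S(-642) + N(-1118, 2108))/(2873670 - 3365157/1729233) = (-28 + 946)/(2873670 - 3365157/1729233) = 918/(2873670 - 3365157*1/1729233) = 918/(2873670 - 1121719/576411) = 918/(1656413876651/576411) = 918*(576411/1656413876651) = 529145298/1656413876651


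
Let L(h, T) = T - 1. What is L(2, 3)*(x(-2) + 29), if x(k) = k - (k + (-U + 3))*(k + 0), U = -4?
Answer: 74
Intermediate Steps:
L(h, T) = -1 + T
x(k) = k - k*(7 + k) (x(k) = k - (k + (-1*(-4) + 3))*(k + 0) = k - (k + (4 + 3))*k = k - (k + 7)*k = k - (7 + k)*k = k - k*(7 + k))
L(2, 3)*(x(-2) + 29) = (-1 + 3)*(-1*(-2)*(6 - 2) + 29) = 2*(-1*(-2)*4 + 29) = 2*(8 + 29) = 2*37 = 74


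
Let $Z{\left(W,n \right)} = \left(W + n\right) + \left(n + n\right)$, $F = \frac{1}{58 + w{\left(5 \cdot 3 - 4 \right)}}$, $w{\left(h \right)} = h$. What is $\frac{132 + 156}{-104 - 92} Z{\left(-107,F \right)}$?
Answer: $\frac{177120}{1127} \approx 157.16$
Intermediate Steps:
$F = \frac{1}{69}$ ($F = \frac{1}{58 + \left(5 \cdot 3 - 4\right)} = \frac{1}{58 + \left(15 - 4\right)} = \frac{1}{58 + 11} = \frac{1}{69} \approx 0.014493$)
$Z{\left(W,n \right)} = W + 3 n$ ($Z{\left(W,n \right)} = \left(W + n\right) + 2 n = W + 3 n$)
$\frac{132 + 156}{-104 - 92} Z{\left(-107,F \right)} = \frac{132 + 156}{-104 - 92} \left(-107 + 3 \cdot \frac{1}{69}\right) = \frac{288}{-196} \left(-107 + \frac{1}{23}\right) = 288 \left(- \frac{1}{196}\right) \left(- \frac{2460}{23}\right) = \left(- \frac{72}{49}\right) \left(- \frac{2460}{23}\right) = \frac{177120}{1127}$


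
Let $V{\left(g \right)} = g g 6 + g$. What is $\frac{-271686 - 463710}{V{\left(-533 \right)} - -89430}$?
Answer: $- \frac{735396}{1793431} \approx -0.41005$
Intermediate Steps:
$V{\left(g \right)} = g + 6 g^{2}$ ($V{\left(g \right)} = g 6 g + g = 6 g^{2} + g = g + 6 g^{2}$)
$\frac{-271686 - 463710}{V{\left(-533 \right)} - -89430} = \frac{-271686 - 463710}{- 533 \left(1 + 6 \left(-533\right)\right) - -89430} = - \frac{735396}{- 533 \left(1 - 3198\right) + 89430} = - \frac{735396}{\left(-533\right) \left(-3197\right) + 89430} = - \frac{735396}{1704001 + 89430} = - \frac{735396}{1793431}$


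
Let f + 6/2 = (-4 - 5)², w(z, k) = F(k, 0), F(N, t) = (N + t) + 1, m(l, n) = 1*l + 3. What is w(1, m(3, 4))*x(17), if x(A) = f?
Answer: 546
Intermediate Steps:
m(l, n) = 3 + l (m(l, n) = l + 3 = 3 + l)
F(N, t) = 1 + N + t
w(z, k) = 1 + k (w(z, k) = 1 + k + 0 = 1 + k)
f = 78 (f = -3 + (-4 - 5)² = -3 + (-9)² = -3 + 81 = 78)
x(A) = 78
w(1, m(3, 4))*x(17) = (1 + (3 + 3))*78 = (1 + 6)*78 = 7*78 = 546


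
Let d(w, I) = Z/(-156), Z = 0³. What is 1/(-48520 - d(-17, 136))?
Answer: -1/48520 ≈ -2.0610e-5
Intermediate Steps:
Z = 0
d(w, I) = 0 (d(w, I) = 0/(-156) = 0*(-1/156) = 0)
1/(-48520 - d(-17, 136)) = 1/(-48520 - 1*0) = 1/(-48520 + 0) = 1/(-48520) = -1/48520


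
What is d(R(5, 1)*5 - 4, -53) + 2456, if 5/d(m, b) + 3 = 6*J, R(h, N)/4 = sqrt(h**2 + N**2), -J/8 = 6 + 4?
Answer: 1186243/483 ≈ 2456.0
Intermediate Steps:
J = -80 (J = -8*(6 + 4) = -8*10 = -80)
R(h, N) = 4*sqrt(N**2 + h**2) (R(h, N) = 4*sqrt(h**2 + N**2) = 4*sqrt(N**2 + h**2))
d(m, b) = -5/483 (d(m, b) = 5/(-3 + 6*(-80)) = 5/(-3 - 480) = 5/(-483) = 5*(-1/483) = -5/483)
d(R(5, 1)*5 - 4, -53) + 2456 = -5/483 + 2456 = 1186243/483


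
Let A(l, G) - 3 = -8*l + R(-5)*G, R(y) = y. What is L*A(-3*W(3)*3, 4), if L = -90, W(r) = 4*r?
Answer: -76230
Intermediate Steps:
A(l, G) = 3 - 8*l - 5*G (A(l, G) = 3 + (-8*l - 5*G) = 3 - 8*l - 5*G)
L*A(-3*W(3)*3, 4) = -90*(3 - 8*(-12*3)*3 - 5*4) = -90*(3 - 8*(-3*12)*3 - 20) = -90*(3 - (-288)*3 - 20) = -90*(3 - 8*(-108) - 20) = -90*(3 + 864 - 20) = -90*847 = -76230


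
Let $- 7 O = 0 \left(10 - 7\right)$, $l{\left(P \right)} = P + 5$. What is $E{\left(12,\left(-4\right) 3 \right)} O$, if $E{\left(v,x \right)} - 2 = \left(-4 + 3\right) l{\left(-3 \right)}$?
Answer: $0$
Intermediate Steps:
$l{\left(P \right)} = 5 + P$
$E{\left(v,x \right)} = 0$ ($E{\left(v,x \right)} = 2 + \left(-4 + 3\right) \left(5 - 3\right) = 2 - 2 = 0$)
$O = 0$ ($O = - \frac{0 \left(10 - 7\right)}{7} = - \frac{0 \cdot 3}{7} = \left(- \frac{1}{7}\right) 0 = 0$)
$E{\left(12,\left(-4\right) 3 \right)} O = 0 \cdot 0 = 0$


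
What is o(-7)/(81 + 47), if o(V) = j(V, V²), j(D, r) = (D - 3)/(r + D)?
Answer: -5/2688 ≈ -0.0018601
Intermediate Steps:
j(D, r) = (-3 + D)/(D + r)
o(V) = (-3 + V)/(V + V²)
o(-7)/(81 + 47) = ((-3 - 7)/((-7)*(1 - 7)))/(81 + 47) = -⅐*(-10)/(-6)/128 = -⅐*(-⅙)*(-10)*(1/128) = -5/21*1/128 = -5/2688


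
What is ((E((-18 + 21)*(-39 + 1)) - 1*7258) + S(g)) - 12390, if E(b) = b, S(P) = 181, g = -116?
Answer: -19581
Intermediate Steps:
((E((-18 + 21)*(-39 + 1)) - 1*7258) + S(g)) - 12390 = (((-18 + 21)*(-39 + 1) - 1*7258) + 181) - 12390 = ((3*(-38) - 7258) + 181) - 12390 = ((-114 - 7258) + 181) - 12390 = (-7372 + 181) - 12390 = -7191 - 12390 = -19581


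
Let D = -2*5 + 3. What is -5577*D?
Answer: 39039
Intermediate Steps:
D = -7 (D = -10 + 3 = -7)
-5577*D = -5577*(-7) = 39039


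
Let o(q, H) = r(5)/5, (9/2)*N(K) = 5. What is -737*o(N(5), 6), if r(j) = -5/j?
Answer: 737/5 ≈ 147.40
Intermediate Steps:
N(K) = 10/9 (N(K) = (2/9)*5 = 10/9)
o(q, H) = -⅕ (o(q, H) = -5/5/5 = -5*⅕*(⅕) = -1*⅕ = -⅕)
-737*o(N(5), 6) = -737*(-⅕) = 737/5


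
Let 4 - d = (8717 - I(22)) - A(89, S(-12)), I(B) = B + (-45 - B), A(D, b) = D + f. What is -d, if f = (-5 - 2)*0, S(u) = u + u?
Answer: 8669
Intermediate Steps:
S(u) = 2*u
f = 0 (f = -7*0 = 0)
A(D, b) = D (A(D, b) = D + 0 = D)
I(B) = -45
d = -8669 (d = 4 - ((8717 - 1*(-45)) - 1*89) = 4 - ((8717 + 45) - 89) = 4 - (8762 - 89) = 4 - 1*8673 = 4 - 8673 = -8669)
-d = -1*(-8669) = 8669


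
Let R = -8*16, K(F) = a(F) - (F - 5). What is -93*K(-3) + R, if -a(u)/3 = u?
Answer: -1709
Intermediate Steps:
a(u) = -3*u
K(F) = 5 - 4*F (K(F) = -3*F - (F - 5) = -3*F - (-5 + F) = -3*F + (5 - F) = 5 - 4*F)
R = -128
-93*K(-3) + R = -93*(5 - 4*(-3)) - 128 = -93*(5 + 12) - 128 = -93*17 - 128 = -1581 - 128 = -1709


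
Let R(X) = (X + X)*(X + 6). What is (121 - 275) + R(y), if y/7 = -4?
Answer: 1078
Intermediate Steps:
y = -28 (y = 7*(-4) = -28)
R(X) = 2*X*(6 + X) (R(X) = (2*X)*(6 + X) = 2*X*(6 + X))
(121 - 275) + R(y) = (121 - 275) + 2*(-28)*(6 - 28) = -154 + 2*(-28)*(-22) = -154 + 1232 = 1078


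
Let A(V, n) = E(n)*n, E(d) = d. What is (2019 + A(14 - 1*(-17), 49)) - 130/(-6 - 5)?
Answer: 48750/11 ≈ 4431.8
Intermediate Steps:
A(V, n) = n² (A(V, n) = n*n = n²)
(2019 + A(14 - 1*(-17), 49)) - 130/(-6 - 5) = (2019 + 49²) - 130/(-6 - 5) = (2019 + 2401) - 130/(-11) = 4420 - 1/11*(-130) = 4420 + 130/11 = 48750/11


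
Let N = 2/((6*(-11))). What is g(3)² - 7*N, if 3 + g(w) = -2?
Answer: 832/33 ≈ 25.212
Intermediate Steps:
g(w) = -5 (g(w) = -3 - 2 = -5)
N = -1/33 (N = 2/(-66) = 2*(-1/66) = -1/33 ≈ -0.030303)
g(3)² - 7*N = (-5)² - 7*(-1/33) = 25 + 7/33 = 832/33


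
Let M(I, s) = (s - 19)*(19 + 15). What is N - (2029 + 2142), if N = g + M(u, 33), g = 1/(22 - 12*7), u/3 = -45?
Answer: -229091/62 ≈ -3695.0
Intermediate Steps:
u = -135 (u = 3*(-45) = -135)
M(I, s) = -646 + 34*s (M(I, s) = (-19 + s)*34 = -646 + 34*s)
g = -1/62 (g = 1/(22 - 84) = 1/(-62) = -1/62 ≈ -0.016129)
N = 29511/62 (N = -1/62 + (-646 + 34*33) = -1/62 + (-646 + 1122) = -1/62 + 476 = 29511/62 ≈ 475.98)
N - (2029 + 2142) = 29511/62 - (2029 + 2142) = 29511/62 - 1*4171 = 29511/62 - 4171 = -229091/62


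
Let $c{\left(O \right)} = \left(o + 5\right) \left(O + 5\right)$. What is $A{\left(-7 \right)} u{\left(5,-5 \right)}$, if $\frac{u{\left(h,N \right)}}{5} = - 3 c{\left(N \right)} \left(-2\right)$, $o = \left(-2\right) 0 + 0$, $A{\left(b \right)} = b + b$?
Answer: $0$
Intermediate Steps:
$A{\left(b \right)} = 2 b$
$o = 0$ ($o = 0 + 0 = 0$)
$c{\left(O \right)} = 25 + 5 O$ ($c{\left(O \right)} = \left(0 + 5\right) \left(O + 5\right) = 5 \left(5 + O\right) = 25 + 5 O$)
$u{\left(h,N \right)} = 750 + 150 N$ ($u{\left(h,N \right)} = 5 - 3 \left(25 + 5 N\right) \left(-2\right) = 5 \left(-75 - 15 N\right) \left(-2\right) = 5 \left(150 + 30 N\right) = 750 + 150 N$)
$A{\left(-7 \right)} u{\left(5,-5 \right)} = 2 \left(-7\right) \left(750 + 150 \left(-5\right)\right) = - 14 \left(750 - 750\right) = \left(-14\right) 0 = 0$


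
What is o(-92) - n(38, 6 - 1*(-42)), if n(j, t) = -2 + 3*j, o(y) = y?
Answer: -204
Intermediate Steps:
o(-92) - n(38, 6 - 1*(-42)) = -92 - (-2 + 3*38) = -92 - (-2 + 114) = -92 - 1*112 = -92 - 112 = -204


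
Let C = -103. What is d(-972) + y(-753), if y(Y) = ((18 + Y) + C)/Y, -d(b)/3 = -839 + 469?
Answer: 836668/753 ≈ 1111.1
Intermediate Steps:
d(b) = 1110 (d(b) = -3*(-839 + 469) = -3*(-370) = 1110)
y(Y) = (-85 + Y)/Y (y(Y) = ((18 + Y) - 103)/Y = (-85 + Y)/Y)
d(-972) + y(-753) = 1110 + (-85 - 753)/(-753) = 1110 - 1/753*(-838) = 1110 + 838/753 = 836668/753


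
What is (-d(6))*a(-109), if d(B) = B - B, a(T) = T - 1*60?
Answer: 0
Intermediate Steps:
a(T) = -60 + T (a(T) = T - 60 = -60 + T)
d(B) = 0
(-d(6))*a(-109) = (-1*0)*(-60 - 109) = 0*(-169) = 0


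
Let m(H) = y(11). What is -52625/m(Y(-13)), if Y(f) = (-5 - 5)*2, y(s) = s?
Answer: -52625/11 ≈ -4784.1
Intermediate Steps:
Y(f) = -20 (Y(f) = -10*2 = -20)
m(H) = 11
-52625/m(Y(-13)) = -52625/11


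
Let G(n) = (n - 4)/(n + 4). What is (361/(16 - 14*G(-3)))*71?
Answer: 1349/6 ≈ 224.83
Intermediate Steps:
G(n) = (-4 + n)/(4 + n)
(361/(16 - 14*G(-3)))*71 = (361/(16 - 14*(-4 - 3)/(4 - 3)))*71 = (361/(16 - 14*(-7)/1))*71 = (361/(16 - 14*(-7)))*71 = (361/(16 + 98))*71 = (361/114)*71 = (361*(1/114))*71 = (19/6)*71 = 1349/6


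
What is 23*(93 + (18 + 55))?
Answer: 3818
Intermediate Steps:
23*(93 + (18 + 55)) = 23*(93 + 73) = 23*166 = 3818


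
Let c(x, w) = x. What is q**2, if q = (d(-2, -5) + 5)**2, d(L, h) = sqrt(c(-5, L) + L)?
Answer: (5 + I*sqrt(7))**4 ≈ -376.0 + 952.47*I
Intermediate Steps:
d(L, h) = sqrt(-5 + L)
q = (5 + I*sqrt(7))**2 (q = (sqrt(-5 - 2) + 5)**2 = (sqrt(-7) + 5)**2 = (I*sqrt(7) + 5)**2 = (5 + I*sqrt(7))**2 ≈ 18.0 + 26.458*I)
q**2 = ((5 + I*sqrt(7))**2)**2 = (5 + I*sqrt(7))**4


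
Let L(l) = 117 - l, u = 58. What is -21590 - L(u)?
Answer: -21649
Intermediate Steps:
-21590 - L(u) = -21590 - (117 - 1*58) = -21590 - (117 - 58) = -21590 - 1*59 = -21590 - 59 = -21649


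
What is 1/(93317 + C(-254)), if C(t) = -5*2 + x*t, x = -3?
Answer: 1/94069 ≈ 1.0630e-5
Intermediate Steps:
C(t) = -10 - 3*t (C(t) = -5*2 - 3*t = -10 - 3*t)
1/(93317 + C(-254)) = 1/(93317 + (-10 - 3*(-254))) = 1/(93317 + (-10 + 762)) = 1/(93317 + 752) = 1/94069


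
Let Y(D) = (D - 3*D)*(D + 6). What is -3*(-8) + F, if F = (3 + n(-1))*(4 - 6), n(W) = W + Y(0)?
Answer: 20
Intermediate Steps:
Y(D) = -2*D*(6 + D) (Y(D) = (-2*D)*(6 + D) = -2*D*(6 + D))
n(W) = W (n(W) = W - 2*0*(6 + 0) = W - 2*0*6 = W + 0 = W)
F = -4 (F = (3 - 1)*(4 - 6) = 2*(-2) = -4)
-3*(-8) + F = -3*(-8) - 4 = 24 - 4 = 20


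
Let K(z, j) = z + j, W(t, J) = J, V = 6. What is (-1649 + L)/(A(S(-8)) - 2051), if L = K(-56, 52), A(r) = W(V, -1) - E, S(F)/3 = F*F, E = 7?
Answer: 57/71 ≈ 0.80282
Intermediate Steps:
K(z, j) = j + z
S(F) = 3*F**2 (S(F) = 3*(F*F) = 3*F**2)
A(r) = -8 (A(r) = -1 - 1*7 = -1 - 7 = -8)
L = -4 (L = 52 - 56 = -4)
(-1649 + L)/(A(S(-8)) - 2051) = (-1649 - 4)/(-8 - 2051) = -1653/(-2059) = -1653*(-1/2059) = 57/71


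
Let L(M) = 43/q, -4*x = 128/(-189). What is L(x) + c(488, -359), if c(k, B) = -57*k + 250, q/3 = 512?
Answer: -42341333/1536 ≈ -27566.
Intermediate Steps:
q = 1536 (q = 3*512 = 1536)
c(k, B) = 250 - 57*k
x = 32/189 (x = -32/(-189) = -32*(-1)/189 = -1/4*(-128/189) = 32/189 ≈ 0.16931)
L(M) = 43/1536
L(x) + c(488, -359) = 43/1536 + (250 - 57*488) = 43/1536 + (250 - 27816) = 43/1536 - 27566 = -42341333/1536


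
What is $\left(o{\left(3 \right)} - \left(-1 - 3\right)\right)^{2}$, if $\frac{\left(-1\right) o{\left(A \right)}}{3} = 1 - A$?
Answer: $100$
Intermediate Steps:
$o{\left(A \right)} = -3 + 3 A$ ($o{\left(A \right)} = - 3 \left(1 - A\right) = -3 + 3 A$)
$\left(o{\left(3 \right)} - \left(-1 - 3\right)\right)^{2} = \left(\left(-3 + 3 \cdot 3\right) - \left(-1 - 3\right)\right)^{2} = \left(\left(-3 + 9\right) - -4\right)^{2} = \left(6 + 4\right)^{2} = 10^{2} = 100$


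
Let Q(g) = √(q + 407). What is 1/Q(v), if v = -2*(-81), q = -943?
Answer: -I*√134/268 ≈ -0.043193*I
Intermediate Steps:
v = 162
Q(g) = 2*I*√134 (Q(g) = √(-943 + 407) = √(-536) = 2*I*√134)
1/Q(v) = 1/(2*I*√134) = -I*√134/268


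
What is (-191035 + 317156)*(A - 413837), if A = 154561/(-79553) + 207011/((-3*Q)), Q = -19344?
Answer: -240956761816297887941/4616619696 ≈ -5.2193e+10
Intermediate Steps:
A = 7498862131/4616619696 (A = 154561/(-79553) + 207011/((-3*(-19344))) = 154561*(-1/79553) + 207011/58032 = -154561/79553 + 207011*(1/58032) = -154561/79553 + 207011/58032 = 7498862131/4616619696 ≈ 1.6243)
(-191035 + 317156)*(A - 413837) = (-191035 + 317156)*(7498862131/4616619696 - 413837) = 126121*(-1910520546271421/4616619696) = -240956761816297887941/4616619696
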